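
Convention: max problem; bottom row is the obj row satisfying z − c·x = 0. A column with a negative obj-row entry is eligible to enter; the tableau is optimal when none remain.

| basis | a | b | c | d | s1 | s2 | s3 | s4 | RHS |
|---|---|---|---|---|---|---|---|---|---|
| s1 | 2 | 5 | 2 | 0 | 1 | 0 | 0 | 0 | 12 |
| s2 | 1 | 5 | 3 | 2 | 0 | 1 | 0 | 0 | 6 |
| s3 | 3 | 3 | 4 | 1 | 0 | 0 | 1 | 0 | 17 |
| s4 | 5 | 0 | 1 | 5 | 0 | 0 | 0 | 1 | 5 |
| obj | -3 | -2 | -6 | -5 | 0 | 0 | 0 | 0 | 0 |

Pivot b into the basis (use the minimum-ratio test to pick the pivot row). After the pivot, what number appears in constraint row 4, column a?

Ratio test on column b — row 1: 12/5 = 12/5; row 2: 6/5 = 6/5; row 3: 17/3 = 17/3; row 4: entry 0 ≤ 0. Minimum is 6/5 at row 2 (s2 leaves); pivot element 5.
Divide row 2 by 5; eliminate column b from the other rows.
Row 4 update in column a: 5 − 0·(1/5) = 5.

5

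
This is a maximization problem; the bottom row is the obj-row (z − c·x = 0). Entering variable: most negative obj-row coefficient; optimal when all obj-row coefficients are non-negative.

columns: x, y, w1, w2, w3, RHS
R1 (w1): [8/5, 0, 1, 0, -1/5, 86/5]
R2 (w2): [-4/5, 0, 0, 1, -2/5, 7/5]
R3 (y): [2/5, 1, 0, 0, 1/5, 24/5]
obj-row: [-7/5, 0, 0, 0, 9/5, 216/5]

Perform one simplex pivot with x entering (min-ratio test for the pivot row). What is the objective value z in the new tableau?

233/4

Ratio test on column x — row 1: (86/5)/(8/5) = 43/4; row 2: entry -4/5 ≤ 0; row 3: (24/5)/(2/5) = 12. Minimum is 43/4 at row 1 (w1 leaves); pivot element 8/5.
Pivot on row 1; the obj-row RHS becomes 216/5 − (-7/5)·(43/4) = 233/4.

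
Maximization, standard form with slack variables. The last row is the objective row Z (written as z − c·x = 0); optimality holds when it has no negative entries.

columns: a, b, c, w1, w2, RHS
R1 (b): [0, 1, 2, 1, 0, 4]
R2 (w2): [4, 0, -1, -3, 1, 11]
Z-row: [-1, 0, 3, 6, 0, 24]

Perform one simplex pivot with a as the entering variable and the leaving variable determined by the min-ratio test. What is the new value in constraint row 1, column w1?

1

Ratio test on column a — row 1: entry 0 ≤ 0; row 2: 11/4 = 11/4. Minimum is 11/4 at row 2 (w2 leaves); pivot element 4.
Divide row 2 by 4; eliminate column a from the other rows.
Row 1 update in column w1: 1 − 0·(-3/4) = 1.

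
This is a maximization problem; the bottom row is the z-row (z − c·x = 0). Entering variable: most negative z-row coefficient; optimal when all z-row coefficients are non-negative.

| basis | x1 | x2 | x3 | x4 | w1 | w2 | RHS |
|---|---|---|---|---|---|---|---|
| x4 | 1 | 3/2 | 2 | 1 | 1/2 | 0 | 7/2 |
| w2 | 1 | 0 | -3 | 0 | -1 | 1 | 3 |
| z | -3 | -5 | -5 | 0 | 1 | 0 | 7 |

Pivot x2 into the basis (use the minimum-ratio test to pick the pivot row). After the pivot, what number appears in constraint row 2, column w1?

-1

Ratio test on column x2 — row 1: (7/2)/(3/2) = 7/3; row 2: entry 0 ≤ 0. Minimum is 7/3 at row 1 (x4 leaves); pivot element 3/2.
Divide row 1 by 3/2; eliminate column x2 from the other rows.
Row 2 update in column w1: -1 − 0·(1/3) = -1.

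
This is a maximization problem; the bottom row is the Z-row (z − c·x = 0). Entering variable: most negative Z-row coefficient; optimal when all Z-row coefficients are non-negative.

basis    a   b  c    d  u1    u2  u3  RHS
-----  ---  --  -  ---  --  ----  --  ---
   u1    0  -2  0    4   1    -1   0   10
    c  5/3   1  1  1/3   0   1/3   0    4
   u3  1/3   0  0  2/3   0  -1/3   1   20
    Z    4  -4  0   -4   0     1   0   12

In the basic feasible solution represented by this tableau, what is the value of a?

0

a is not in the basis, so in the current basic feasible solution a = 0.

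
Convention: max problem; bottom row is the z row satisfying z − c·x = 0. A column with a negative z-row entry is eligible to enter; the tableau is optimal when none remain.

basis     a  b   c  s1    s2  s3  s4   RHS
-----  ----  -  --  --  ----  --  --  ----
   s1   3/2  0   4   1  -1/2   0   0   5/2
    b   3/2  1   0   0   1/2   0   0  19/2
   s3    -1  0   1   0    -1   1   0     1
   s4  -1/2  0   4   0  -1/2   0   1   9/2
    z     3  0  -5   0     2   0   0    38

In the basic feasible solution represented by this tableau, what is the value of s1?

5/2

s1 is basic (row 1); its value is the RHS of that row, 5/2.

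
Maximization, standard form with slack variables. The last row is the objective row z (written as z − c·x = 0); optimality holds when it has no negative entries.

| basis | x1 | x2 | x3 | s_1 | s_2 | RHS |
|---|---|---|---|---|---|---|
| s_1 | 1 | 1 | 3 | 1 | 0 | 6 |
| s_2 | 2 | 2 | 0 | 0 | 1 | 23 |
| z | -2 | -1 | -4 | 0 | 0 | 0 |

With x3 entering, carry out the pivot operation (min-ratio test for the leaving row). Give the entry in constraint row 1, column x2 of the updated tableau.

Ratio test on column x3 — row 1: 6/3 = 2; row 2: entry 0 ≤ 0. Minimum is 2 at row 1 (s_1 leaves); pivot element 3.
Divide row 1 by 3; eliminate column x3 from the other rows.
In the new row 1, the x2 entry is the old entry divided by the pivot: 1/3 = 1/3.

1/3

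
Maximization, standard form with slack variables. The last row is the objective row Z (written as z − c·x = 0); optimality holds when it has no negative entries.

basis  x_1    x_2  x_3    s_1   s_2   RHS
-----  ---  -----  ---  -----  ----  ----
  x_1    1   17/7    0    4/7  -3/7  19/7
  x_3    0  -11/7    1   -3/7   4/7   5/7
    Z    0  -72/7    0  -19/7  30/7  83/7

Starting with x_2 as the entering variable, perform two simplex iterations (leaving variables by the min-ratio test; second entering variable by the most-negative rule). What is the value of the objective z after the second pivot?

Ratio test on column x_2 — row 1: (19/7)/(17/7) = 19/17; row 2: entry -11/7 ≤ 0. Minimum is 19/17 at row 1 (x_1 leaves); pivot element 17/7.
Pivot on row 1; the Z-row RHS becomes 83/7 − (-72/7)·(19/17) = 397/17.
Next entering variable (most negative Z-row entry -5/17): s_1.
Ratio test on column s_1 — row 1: (19/17)/(4/17) = 19/4; row 2: entry -1/17 ≤ 0. Minimum is 19/4 at row 1 (x_2 leaves); pivot element 4/17.
After the second pivot the Z-row RHS is 397/17 − (-5/17)·(19/4) = 99/4.

99/4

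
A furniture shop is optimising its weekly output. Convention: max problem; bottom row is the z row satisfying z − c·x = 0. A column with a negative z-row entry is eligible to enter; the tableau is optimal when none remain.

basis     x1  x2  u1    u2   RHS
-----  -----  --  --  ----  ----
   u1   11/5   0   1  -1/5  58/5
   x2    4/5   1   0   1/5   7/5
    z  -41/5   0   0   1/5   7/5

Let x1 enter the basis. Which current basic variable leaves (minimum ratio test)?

x2

Column x1 entries and ratios — u1: (58/5)/(11/5) = 58/11; x2: (7/5)/(4/5) = 7/4.
Smallest ratio is 7/4 in the row of x2, so x2 leaves.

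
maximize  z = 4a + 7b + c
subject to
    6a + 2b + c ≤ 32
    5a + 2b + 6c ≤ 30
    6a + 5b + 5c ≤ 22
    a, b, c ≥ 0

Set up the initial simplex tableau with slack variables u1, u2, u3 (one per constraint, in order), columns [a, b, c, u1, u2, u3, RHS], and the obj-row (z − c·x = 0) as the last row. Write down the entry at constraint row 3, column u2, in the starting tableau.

0

Slack u2 belongs to constraint 2; its column is the unit vector e_2, so the entry in row 3 is 0.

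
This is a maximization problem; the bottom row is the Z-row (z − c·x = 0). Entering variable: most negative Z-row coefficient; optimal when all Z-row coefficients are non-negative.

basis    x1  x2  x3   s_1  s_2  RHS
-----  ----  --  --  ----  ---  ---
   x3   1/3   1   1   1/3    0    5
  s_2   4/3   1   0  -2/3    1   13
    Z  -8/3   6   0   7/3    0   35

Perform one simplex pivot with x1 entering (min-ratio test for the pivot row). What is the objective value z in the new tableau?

Ratio test on column x1 — row 1: 5/(1/3) = 15; row 2: 13/(4/3) = 39/4. Minimum is 39/4 at row 2 (s_2 leaves); pivot element 4/3.
Pivot on row 2; the Z-row RHS becomes 35 − (-8/3)·(39/4) = 61.

61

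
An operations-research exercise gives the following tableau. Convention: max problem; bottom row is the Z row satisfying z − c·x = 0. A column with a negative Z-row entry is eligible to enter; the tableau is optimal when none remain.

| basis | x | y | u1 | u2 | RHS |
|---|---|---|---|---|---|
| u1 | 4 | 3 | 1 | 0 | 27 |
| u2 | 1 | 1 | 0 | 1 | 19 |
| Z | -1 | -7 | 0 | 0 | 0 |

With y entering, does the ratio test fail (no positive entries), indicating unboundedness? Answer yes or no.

no

Column y has positive entries in row(s) 1, 2, so the ratio test bounds it — not unbounded.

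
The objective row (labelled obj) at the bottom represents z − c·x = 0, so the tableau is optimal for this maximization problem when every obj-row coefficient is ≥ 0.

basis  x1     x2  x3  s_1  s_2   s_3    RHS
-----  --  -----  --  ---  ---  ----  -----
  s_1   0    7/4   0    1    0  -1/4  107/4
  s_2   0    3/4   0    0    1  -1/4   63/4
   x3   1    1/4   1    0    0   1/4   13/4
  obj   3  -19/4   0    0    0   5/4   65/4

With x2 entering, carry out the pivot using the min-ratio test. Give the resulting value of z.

Ratio test on column x2 — row 1: (107/4)/(7/4) = 107/7; row 2: (63/4)/(3/4) = 21; row 3: (13/4)/(1/4) = 13. Minimum is 13 at row 3 (x3 leaves); pivot element 1/4.
Pivot on row 3; the obj-row RHS becomes 65/4 − (-19/4)·13 = 78.

78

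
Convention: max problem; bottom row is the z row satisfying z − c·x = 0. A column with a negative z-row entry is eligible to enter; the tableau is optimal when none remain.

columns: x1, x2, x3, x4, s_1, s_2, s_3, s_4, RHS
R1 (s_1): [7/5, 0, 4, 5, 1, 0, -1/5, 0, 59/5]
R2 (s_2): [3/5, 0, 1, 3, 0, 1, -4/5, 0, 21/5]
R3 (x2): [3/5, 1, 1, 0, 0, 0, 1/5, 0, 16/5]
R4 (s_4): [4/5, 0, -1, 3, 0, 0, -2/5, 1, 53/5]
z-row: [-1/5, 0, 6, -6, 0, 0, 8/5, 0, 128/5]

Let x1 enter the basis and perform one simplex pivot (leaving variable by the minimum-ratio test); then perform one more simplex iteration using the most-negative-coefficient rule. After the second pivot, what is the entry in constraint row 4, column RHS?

Ratio test on column x1 — row 1: (59/5)/(7/5) = 59/7; row 2: (21/5)/(3/5) = 7; row 3: (16/5)/(3/5) = 16/3; row 4: (53/5)/(4/5) = 53/4. Minimum is 16/3 at row 3 (x2 leaves); pivot element 3/5.
Divide row 3 by 3/5; eliminate column x1 from the other rows.
Second iteration: most negative z-row entry is -6 in column x4, so x4 enters.
Ratio test on column x4 — row 1: (13/3)/5 = 13/15; row 2: 1/3 = 1/3; row 3: entry 0 ≤ 0; row 4: (19/3)/3 = 19/9. Minimum is 1/3 at row 2 (s_2 leaves); pivot element 3.
Divide row 2 by 3; eliminate column x4 from the other rows.
After both pivots, the entry at constraint row 4, column RHS is 16/3.

16/3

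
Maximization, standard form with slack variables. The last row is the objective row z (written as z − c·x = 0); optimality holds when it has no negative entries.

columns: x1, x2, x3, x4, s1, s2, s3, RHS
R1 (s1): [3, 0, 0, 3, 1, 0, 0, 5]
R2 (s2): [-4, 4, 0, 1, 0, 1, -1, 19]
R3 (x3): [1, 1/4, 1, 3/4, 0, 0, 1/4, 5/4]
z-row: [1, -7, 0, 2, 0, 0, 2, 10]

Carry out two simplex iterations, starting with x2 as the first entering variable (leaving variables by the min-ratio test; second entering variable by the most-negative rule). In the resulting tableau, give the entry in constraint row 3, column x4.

11/20

Ratio test on column x2 — row 1: entry 0 ≤ 0; row 2: 19/4 = 19/4; row 3: (5/4)/(1/4) = 5. Minimum is 19/4 at row 2 (s2 leaves); pivot element 4.
Divide row 2 by 4; eliminate column x2 from the other rows.
Second iteration: most negative z-row entry is -6 in column x1, so x1 enters.
Ratio test on column x1 — row 1: 5/3 = 5/3; row 2: entry -1 ≤ 0; row 3: (1/16)/(5/4) = 1/20. Minimum is 1/20 at row 3 (x3 leaves); pivot element 5/4.
Divide row 3 by 5/4; eliminate column x1 from the other rows.
After both pivots, the entry at constraint row 3, column x4 is 11/20.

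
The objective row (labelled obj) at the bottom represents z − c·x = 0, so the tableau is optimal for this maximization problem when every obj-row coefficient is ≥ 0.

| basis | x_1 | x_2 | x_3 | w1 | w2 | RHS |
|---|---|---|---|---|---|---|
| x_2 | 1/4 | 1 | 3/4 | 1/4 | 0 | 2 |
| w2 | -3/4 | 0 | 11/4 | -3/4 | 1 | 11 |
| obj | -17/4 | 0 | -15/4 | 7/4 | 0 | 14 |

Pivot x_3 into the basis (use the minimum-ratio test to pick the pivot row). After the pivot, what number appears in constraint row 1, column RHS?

Ratio test on column x_3 — row 1: 2/(3/4) = 8/3; row 2: 11/(11/4) = 4. Minimum is 8/3 at row 1 (x_2 leaves); pivot element 3/4.
Divide row 1 by 3/4; eliminate column x_3 from the other rows.
In the new row 1, the RHS entry is the old entry divided by the pivot: 2/(3/4) = 8/3.

8/3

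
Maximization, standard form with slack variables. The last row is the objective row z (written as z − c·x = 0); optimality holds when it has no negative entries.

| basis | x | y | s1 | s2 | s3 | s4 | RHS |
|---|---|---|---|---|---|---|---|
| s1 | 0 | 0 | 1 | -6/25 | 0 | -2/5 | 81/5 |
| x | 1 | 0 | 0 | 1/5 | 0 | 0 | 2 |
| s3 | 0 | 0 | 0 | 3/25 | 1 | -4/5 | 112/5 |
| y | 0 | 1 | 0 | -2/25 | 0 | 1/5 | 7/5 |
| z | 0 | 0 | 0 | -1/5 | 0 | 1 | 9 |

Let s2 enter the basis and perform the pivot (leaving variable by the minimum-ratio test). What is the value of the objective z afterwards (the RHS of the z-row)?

Ratio test on column s2 — row 1: entry -6/25 ≤ 0; row 2: 2/(1/5) = 10; row 3: (112/5)/(3/25) = 560/3; row 4: entry -2/25 ≤ 0. Minimum is 10 at row 2 (x leaves); pivot element 1/5.
Pivot on row 2; the z-row RHS becomes 9 − (-1/5)·10 = 11.

11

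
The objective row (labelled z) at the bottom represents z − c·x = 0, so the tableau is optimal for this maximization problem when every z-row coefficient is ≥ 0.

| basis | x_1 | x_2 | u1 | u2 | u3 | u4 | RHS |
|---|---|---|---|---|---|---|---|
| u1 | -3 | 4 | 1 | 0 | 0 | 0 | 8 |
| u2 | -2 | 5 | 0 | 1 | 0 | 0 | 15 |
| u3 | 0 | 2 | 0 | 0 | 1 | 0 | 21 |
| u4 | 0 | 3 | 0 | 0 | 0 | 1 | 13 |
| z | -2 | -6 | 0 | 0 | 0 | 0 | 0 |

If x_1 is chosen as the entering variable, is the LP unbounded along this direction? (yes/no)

Every constraint-row entry in column x_1 is ≤ 0, so increasing x_1 is unbounded.

yes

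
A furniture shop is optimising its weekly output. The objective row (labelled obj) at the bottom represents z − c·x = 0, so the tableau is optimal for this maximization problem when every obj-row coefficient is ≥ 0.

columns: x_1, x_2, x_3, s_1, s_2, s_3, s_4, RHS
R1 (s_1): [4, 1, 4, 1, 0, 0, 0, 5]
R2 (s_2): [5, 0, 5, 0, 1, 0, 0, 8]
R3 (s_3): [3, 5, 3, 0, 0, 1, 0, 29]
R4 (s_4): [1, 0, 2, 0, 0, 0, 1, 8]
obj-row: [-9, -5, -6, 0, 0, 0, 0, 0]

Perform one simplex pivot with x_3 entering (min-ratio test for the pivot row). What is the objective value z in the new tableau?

15/2

Ratio test on column x_3 — row 1: 5/4 = 5/4; row 2: 8/5 = 8/5; row 3: 29/3 = 29/3; row 4: 8/2 = 4. Minimum is 5/4 at row 1 (s_1 leaves); pivot element 4.
Pivot on row 1; the obj-row RHS becomes 0 − (-6)·(5/4) = 15/2.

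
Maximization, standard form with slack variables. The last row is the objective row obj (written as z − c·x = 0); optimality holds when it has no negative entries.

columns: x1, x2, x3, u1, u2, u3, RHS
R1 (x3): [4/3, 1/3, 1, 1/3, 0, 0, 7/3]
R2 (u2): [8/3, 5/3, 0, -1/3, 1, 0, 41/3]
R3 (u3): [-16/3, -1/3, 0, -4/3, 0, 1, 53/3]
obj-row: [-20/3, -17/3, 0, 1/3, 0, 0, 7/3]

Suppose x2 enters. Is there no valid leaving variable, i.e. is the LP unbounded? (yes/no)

no

Column x2 has positive entries in row(s) 1, 2, so the ratio test bounds it — not unbounded.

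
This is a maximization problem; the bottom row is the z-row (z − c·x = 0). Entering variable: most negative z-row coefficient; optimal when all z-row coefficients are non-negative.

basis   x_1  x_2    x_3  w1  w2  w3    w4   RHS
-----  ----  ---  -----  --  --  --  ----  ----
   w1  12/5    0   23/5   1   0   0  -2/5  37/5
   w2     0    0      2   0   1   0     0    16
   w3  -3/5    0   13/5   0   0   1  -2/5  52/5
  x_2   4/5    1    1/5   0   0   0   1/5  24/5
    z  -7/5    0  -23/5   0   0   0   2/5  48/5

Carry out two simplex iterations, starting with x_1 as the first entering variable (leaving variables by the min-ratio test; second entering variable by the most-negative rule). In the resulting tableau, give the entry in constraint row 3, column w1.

-13/23

Ratio test on column x_1 — row 1: (37/5)/(12/5) = 37/12; row 2: entry 0 ≤ 0; row 3: entry -3/5 ≤ 0; row 4: (24/5)/(4/5) = 6. Minimum is 37/12 at row 1 (w1 leaves); pivot element 12/5.
Divide row 1 by 12/5; eliminate column x_1 from the other rows.
Second iteration: most negative z-row entry is -23/12 in column x_3, so x_3 enters.
Ratio test on column x_3 — row 1: (37/12)/(23/12) = 37/23; row 2: 16/2 = 8; row 3: (49/4)/(15/4) = 49/15; row 4: entry -4/3 ≤ 0. Minimum is 37/23 at row 1 (x_1 leaves); pivot element 23/12.
Divide row 1 by 23/12; eliminate column x_3 from the other rows.
After both pivots, the entry at constraint row 3, column w1 is -13/23.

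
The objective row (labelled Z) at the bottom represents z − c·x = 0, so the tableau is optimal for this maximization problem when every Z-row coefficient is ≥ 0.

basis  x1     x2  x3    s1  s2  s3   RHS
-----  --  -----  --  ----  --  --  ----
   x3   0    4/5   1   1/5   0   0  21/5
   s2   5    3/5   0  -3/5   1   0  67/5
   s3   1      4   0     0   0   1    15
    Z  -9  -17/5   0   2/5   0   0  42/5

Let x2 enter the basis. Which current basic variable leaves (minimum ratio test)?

s3

Column x2 entries and ratios — x3: (21/5)/(4/5) = 21/4; s2: (67/5)/(3/5) = 67/3; s3: 15/4 = 15/4.
Smallest ratio is 15/4 in the row of s3, so s3 leaves.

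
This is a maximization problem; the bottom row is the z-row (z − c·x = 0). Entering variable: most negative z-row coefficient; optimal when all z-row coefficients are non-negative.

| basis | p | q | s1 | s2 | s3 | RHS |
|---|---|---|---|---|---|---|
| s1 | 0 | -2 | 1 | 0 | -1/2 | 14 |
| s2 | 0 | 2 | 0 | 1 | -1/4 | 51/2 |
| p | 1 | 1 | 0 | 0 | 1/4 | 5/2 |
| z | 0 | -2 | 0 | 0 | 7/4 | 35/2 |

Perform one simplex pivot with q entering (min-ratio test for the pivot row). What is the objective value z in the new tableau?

Ratio test on column q — row 1: entry -2 ≤ 0; row 2: (51/2)/2 = 51/4; row 3: (5/2)/1 = 5/2. Minimum is 5/2 at row 3 (p leaves); pivot element 1.
Pivot on row 3; the z-row RHS becomes 35/2 − (-2)·(5/2) = 45/2.

45/2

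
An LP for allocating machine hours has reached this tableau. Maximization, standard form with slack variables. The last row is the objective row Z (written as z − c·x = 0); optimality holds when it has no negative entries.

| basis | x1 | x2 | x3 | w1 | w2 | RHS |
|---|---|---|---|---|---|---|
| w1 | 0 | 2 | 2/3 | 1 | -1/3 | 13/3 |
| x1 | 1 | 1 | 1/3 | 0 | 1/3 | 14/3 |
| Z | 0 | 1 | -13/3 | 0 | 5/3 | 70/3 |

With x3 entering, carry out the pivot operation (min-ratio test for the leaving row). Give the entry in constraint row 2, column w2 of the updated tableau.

Ratio test on column x3 — row 1: (13/3)/(2/3) = 13/2; row 2: (14/3)/(1/3) = 14. Minimum is 13/2 at row 1 (w1 leaves); pivot element 2/3.
Divide row 1 by 2/3; eliminate column x3 from the other rows.
Row 2 update in column w2: 1/3 − (1/3)·(-1/2) = 1/2.

1/2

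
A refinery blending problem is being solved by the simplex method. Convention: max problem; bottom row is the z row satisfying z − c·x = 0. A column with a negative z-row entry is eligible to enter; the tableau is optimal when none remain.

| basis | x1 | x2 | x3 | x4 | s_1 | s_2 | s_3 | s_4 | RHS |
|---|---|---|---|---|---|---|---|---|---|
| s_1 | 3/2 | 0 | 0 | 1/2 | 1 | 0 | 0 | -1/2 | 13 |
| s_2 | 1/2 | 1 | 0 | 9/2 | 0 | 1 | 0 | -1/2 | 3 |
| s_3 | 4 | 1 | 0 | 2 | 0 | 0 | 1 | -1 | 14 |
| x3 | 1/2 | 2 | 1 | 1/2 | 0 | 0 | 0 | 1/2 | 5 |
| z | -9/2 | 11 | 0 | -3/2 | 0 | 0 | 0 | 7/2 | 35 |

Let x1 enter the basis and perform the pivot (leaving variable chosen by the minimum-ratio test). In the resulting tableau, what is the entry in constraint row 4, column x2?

15/8

Ratio test on column x1 — row 1: 13/(3/2) = 26/3; row 2: 3/(1/2) = 6; row 3: 14/4 = 7/2; row 4: 5/(1/2) = 10. Minimum is 7/2 at row 3 (s_3 leaves); pivot element 4.
Divide row 3 by 4; eliminate column x1 from the other rows.
Row 4 update in column x2: 2 − (1/2)·(1/4) = 15/8.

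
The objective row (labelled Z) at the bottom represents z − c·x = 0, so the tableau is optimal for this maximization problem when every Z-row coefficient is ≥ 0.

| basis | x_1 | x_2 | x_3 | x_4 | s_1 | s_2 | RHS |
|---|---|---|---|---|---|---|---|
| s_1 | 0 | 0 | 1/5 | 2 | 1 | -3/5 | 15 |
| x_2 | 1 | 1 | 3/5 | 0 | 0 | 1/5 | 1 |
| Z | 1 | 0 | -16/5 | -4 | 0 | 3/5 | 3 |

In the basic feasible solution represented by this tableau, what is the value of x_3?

0

x_3 is not in the basis, so in the current basic feasible solution x_3 = 0.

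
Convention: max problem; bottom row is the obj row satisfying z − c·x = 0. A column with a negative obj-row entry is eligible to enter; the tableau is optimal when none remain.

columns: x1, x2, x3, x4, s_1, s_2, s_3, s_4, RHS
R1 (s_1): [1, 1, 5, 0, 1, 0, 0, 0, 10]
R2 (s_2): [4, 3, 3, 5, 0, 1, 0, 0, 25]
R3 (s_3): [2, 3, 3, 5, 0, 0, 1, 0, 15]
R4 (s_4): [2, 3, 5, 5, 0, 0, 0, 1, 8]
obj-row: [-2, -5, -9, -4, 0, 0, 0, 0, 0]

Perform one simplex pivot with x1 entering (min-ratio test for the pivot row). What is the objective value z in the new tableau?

8

Ratio test on column x1 — row 1: 10/1 = 10; row 2: 25/4 = 25/4; row 3: 15/2 = 15/2; row 4: 8/2 = 4. Minimum is 4 at row 4 (s_4 leaves); pivot element 2.
Pivot on row 4; the obj-row RHS becomes 0 − (-2)·4 = 8.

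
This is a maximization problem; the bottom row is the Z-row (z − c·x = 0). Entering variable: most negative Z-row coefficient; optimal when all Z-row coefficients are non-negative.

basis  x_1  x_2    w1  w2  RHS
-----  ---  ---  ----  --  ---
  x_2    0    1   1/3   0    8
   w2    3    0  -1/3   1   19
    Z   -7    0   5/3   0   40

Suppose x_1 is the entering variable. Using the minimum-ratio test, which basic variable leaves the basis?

w2

Column x_1 entries and ratios — x_2: 0 ≤ 0, skip; w2: 19/3 = 19/3.
Smallest ratio is 19/3 in the row of w2, so w2 leaves.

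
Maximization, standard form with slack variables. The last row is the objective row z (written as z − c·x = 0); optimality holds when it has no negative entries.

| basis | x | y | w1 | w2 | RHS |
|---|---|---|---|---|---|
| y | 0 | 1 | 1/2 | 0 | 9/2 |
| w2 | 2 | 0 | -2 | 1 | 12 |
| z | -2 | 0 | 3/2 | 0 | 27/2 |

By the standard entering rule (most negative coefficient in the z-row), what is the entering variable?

x

Negative z-row entries: x: -2.
The most negative is -2 in column x, so x enters.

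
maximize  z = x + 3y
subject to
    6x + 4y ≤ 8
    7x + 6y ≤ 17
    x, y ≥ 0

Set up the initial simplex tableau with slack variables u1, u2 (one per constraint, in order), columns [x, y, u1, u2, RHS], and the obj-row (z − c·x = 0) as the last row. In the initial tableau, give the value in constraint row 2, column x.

7

Constraint 2 has coefficient 7 on x.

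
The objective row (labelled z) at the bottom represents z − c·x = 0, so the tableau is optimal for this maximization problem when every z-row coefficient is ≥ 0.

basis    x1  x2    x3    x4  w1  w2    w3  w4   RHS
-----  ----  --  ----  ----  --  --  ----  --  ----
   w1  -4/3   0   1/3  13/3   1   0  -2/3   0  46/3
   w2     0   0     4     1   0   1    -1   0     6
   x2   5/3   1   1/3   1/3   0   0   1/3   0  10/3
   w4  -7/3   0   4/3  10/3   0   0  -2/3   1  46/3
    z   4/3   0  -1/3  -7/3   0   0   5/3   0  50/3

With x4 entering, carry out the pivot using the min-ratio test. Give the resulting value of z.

Ratio test on column x4 — row 1: (46/3)/(13/3) = 46/13; row 2: 6/1 = 6; row 3: (10/3)/(1/3) = 10; row 4: (46/3)/(10/3) = 23/5. Minimum is 46/13 at row 1 (w1 leaves); pivot element 13/3.
Pivot on row 1; the z-row RHS becomes 50/3 − (-7/3)·(46/13) = 324/13.

324/13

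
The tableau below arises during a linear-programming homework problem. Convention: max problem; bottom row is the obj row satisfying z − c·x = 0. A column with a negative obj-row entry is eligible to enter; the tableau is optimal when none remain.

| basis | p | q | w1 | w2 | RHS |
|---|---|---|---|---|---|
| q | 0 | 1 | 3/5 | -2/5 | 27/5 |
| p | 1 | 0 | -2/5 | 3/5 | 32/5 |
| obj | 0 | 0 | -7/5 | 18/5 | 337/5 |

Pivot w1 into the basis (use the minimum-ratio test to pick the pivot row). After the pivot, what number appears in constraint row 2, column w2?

Ratio test on column w1 — row 1: (27/5)/(3/5) = 9; row 2: entry -2/5 ≤ 0. Minimum is 9 at row 1 (q leaves); pivot element 3/5.
Divide row 1 by 3/5; eliminate column w1 from the other rows.
Row 2 update in column w2: 3/5 − (-2/5)·(-2/3) = 1/3.

1/3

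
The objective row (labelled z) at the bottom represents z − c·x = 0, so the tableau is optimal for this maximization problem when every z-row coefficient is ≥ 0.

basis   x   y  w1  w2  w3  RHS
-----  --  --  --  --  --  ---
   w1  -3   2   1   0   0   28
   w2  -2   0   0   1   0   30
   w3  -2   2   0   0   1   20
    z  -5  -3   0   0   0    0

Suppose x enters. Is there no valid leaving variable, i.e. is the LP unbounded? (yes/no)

Every constraint-row entry in column x is ≤ 0, so increasing x is unbounded.

yes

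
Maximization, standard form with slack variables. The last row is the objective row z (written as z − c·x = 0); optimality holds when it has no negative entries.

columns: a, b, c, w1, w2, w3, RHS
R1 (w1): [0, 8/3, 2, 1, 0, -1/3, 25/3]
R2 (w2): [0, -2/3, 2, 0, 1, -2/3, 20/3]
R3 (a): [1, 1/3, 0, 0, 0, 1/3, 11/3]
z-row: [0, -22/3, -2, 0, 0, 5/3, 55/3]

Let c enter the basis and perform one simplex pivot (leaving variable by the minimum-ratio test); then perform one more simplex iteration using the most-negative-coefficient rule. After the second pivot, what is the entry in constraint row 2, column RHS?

Ratio test on column c — row 1: (25/3)/2 = 25/6; row 2: (20/3)/2 = 10/3; row 3: entry 0 ≤ 0. Minimum is 10/3 at row 2 (w2 leaves); pivot element 2.
Divide row 2 by 2; eliminate column c from the other rows.
Second iteration: most negative z-row entry is -8 in column b, so b enters.
Ratio test on column b — row 1: (5/3)/(10/3) = 1/2; row 2: entry -1/3 ≤ 0; row 3: (11/3)/(1/3) = 11. Minimum is 1/2 at row 1 (w1 leaves); pivot element 10/3.
Divide row 1 by 10/3; eliminate column b from the other rows.
After both pivots, the entry at constraint row 2, column RHS is 7/2.

7/2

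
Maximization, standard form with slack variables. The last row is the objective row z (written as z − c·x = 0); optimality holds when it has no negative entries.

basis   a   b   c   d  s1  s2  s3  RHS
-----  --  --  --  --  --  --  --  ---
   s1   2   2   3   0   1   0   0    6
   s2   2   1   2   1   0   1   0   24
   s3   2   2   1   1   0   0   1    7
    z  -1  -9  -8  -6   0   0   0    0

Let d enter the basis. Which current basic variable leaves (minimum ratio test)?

Column d entries and ratios — s1: 0 ≤ 0, skip; s2: 24/1 = 24; s3: 7/1 = 7.
Smallest ratio is 7 in the row of s3, so s3 leaves.

s3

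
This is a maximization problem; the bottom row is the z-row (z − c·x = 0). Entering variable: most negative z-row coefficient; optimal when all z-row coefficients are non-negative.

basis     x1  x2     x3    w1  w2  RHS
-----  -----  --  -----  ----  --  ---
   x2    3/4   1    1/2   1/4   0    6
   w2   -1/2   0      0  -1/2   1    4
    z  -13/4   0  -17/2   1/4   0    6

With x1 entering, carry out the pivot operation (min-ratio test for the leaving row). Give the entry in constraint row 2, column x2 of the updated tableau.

2/3

Ratio test on column x1 — row 1: 6/(3/4) = 8; row 2: entry -1/2 ≤ 0. Minimum is 8 at row 1 (x2 leaves); pivot element 3/4.
Divide row 1 by 3/4; eliminate column x1 from the other rows.
Row 2 update in column x2: 0 − (-1/2)·(4/3) = 2/3.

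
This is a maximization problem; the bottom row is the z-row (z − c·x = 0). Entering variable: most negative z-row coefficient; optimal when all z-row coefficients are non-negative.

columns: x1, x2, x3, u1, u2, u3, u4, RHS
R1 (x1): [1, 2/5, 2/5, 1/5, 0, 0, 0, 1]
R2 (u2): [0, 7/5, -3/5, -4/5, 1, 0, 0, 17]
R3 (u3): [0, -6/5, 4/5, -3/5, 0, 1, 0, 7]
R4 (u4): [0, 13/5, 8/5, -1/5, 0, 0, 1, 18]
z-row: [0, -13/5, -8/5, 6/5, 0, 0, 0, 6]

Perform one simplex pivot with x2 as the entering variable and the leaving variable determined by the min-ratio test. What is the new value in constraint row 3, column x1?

Ratio test on column x2 — row 1: 1/(2/5) = 5/2; row 2: 17/(7/5) = 85/7; row 3: entry -6/5 ≤ 0; row 4: 18/(13/5) = 90/13. Minimum is 5/2 at row 1 (x1 leaves); pivot element 2/5.
Divide row 1 by 2/5; eliminate column x2 from the other rows.
Row 3 update in column x1: 0 − (-6/5)·(5/2) = 3.

3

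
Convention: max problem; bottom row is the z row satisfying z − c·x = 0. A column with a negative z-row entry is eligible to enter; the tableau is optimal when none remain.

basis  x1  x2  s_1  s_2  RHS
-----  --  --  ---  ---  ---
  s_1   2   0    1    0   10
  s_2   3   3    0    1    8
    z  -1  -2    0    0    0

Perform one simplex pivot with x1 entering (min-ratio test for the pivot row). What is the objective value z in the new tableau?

Ratio test on column x1 — row 1: 10/2 = 5; row 2: 8/3 = 8/3. Minimum is 8/3 at row 2 (s_2 leaves); pivot element 3.
Pivot on row 2; the z-row RHS becomes 0 − (-1)·(8/3) = 8/3.

8/3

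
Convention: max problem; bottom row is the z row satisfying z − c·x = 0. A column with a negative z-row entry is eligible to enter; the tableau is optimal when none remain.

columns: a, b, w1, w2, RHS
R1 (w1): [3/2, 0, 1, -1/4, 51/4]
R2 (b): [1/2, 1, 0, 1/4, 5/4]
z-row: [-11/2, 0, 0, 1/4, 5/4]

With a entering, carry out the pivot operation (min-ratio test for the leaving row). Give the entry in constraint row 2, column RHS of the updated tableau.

5/2

Ratio test on column a — row 1: (51/4)/(3/2) = 17/2; row 2: (5/4)/(1/2) = 5/2. Minimum is 5/2 at row 2 (b leaves); pivot element 1/2.
Divide row 2 by 1/2; eliminate column a from the other rows.
In the new row 2, the RHS entry is the old entry divided by the pivot: (5/4)/(1/2) = 5/2.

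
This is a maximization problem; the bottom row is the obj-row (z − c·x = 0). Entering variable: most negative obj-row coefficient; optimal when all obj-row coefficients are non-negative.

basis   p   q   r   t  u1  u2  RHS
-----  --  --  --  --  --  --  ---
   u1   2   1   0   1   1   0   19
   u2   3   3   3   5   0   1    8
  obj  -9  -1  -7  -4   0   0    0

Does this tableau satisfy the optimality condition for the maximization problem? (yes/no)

no

The obj-row has a negative entry -9 in column p, so it is not optimal.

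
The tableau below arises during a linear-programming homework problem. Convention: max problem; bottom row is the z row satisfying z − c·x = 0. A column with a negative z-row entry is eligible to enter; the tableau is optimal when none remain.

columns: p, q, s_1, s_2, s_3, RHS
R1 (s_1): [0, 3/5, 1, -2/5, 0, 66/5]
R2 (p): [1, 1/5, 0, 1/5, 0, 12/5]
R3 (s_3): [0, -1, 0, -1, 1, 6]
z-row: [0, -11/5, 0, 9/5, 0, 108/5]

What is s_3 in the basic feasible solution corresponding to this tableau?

s_3 is basic (row 3); its value is the RHS of that row, 6.

6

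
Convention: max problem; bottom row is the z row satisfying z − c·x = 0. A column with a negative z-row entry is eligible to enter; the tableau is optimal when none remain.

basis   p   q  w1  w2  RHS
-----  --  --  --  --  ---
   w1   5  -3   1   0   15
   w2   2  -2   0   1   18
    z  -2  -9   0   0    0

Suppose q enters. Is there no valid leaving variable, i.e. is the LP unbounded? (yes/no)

Every constraint-row entry in column q is ≤ 0, so increasing q is unbounded.

yes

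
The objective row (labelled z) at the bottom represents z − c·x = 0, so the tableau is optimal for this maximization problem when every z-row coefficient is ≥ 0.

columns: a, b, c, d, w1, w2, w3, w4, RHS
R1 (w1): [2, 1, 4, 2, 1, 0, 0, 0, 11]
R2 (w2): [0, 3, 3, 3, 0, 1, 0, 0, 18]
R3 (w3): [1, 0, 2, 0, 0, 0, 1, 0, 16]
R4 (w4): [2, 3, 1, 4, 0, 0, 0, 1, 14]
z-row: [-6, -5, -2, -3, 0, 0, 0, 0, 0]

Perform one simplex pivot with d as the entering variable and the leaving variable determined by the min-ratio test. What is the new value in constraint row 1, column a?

1

Ratio test on column d — row 1: 11/2 = 11/2; row 2: 18/3 = 6; row 3: entry 0 ≤ 0; row 4: 14/4 = 7/2. Minimum is 7/2 at row 4 (w4 leaves); pivot element 4.
Divide row 4 by 4; eliminate column d from the other rows.
Row 1 update in column a: 2 − 2·(1/2) = 1.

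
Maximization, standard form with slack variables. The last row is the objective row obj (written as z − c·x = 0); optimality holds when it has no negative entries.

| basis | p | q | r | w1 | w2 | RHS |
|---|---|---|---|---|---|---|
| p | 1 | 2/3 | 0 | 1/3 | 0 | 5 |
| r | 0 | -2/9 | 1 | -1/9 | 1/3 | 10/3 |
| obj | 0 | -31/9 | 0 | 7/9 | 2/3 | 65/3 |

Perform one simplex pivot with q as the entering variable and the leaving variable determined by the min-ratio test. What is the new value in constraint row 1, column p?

Ratio test on column q — row 1: 5/(2/3) = 15/2; row 2: entry -2/9 ≤ 0. Minimum is 15/2 at row 1 (p leaves); pivot element 2/3.
Divide row 1 by 2/3; eliminate column q from the other rows.
In the new row 1, the p entry is the old entry divided by the pivot: 1/(2/3) = 3/2.

3/2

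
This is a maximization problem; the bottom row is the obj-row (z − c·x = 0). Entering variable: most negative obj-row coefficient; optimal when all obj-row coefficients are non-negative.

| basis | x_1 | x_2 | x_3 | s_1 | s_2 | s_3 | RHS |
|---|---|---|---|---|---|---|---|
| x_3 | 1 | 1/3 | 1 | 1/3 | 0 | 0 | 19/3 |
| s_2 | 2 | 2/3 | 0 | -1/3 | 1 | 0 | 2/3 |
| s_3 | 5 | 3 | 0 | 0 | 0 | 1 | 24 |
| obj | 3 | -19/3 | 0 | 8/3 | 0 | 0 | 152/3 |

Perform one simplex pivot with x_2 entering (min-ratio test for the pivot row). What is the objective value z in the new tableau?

57

Ratio test on column x_2 — row 1: (19/3)/(1/3) = 19; row 2: (2/3)/(2/3) = 1; row 3: 24/3 = 8. Minimum is 1 at row 2 (s_2 leaves); pivot element 2/3.
Pivot on row 2; the obj-row RHS becomes 152/3 − (-19/3)·1 = 57.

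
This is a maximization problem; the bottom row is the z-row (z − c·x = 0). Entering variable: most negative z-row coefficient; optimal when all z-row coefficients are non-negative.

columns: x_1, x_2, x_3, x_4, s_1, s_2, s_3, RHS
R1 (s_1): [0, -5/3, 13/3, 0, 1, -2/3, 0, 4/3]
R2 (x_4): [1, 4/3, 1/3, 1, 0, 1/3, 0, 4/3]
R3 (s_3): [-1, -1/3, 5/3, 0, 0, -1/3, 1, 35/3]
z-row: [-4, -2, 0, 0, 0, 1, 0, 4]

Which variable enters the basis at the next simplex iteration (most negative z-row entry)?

x_1

Negative z-row entries: x_1: -4, x_2: -2.
The most negative is -4 in column x_1, so x_1 enters.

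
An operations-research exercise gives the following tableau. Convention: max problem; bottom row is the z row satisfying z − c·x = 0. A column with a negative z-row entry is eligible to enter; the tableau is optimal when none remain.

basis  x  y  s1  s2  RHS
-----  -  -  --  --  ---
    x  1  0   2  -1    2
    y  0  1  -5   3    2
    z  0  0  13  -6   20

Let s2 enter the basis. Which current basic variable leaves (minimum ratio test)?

Column s2 entries and ratios — x: -1 ≤ 0, skip; y: 2/3 = 2/3.
Smallest ratio is 2/3 in the row of y, so y leaves.

y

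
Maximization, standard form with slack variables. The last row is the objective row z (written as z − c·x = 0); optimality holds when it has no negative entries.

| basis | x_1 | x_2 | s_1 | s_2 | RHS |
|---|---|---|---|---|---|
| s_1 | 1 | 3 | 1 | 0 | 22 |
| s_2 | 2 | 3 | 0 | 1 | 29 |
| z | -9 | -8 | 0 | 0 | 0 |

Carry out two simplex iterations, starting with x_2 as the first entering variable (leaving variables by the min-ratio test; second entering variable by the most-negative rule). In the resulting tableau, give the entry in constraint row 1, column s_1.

2/3

Ratio test on column x_2 — row 1: 22/3 = 22/3; row 2: 29/3 = 29/3. Minimum is 22/3 at row 1 (s_1 leaves); pivot element 3.
Divide row 1 by 3; eliminate column x_2 from the other rows.
Second iteration: most negative z-row entry is -19/3 in column x_1, so x_1 enters.
Ratio test on column x_1 — row 1: (22/3)/(1/3) = 22; row 2: 7/1 = 7. Minimum is 7 at row 2 (s_2 leaves); pivot element 1.
Divide row 2 by 1; eliminate column x_1 from the other rows.
After both pivots, the entry at constraint row 1, column s_1 is 2/3.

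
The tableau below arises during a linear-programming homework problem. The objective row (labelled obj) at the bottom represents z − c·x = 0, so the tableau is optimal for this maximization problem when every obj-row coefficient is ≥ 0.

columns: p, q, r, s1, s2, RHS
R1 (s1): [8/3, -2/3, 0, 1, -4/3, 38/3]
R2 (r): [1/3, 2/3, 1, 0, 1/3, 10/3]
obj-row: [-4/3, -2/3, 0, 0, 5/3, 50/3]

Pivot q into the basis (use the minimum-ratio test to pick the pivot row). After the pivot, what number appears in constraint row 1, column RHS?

Ratio test on column q — row 1: entry -2/3 ≤ 0; row 2: (10/3)/(2/3) = 5. Minimum is 5 at row 2 (r leaves); pivot element 2/3.
Divide row 2 by 2/3; eliminate column q from the other rows.
Row 1 update in column RHS: 38/3 − (-2/3)·5 = 16.

16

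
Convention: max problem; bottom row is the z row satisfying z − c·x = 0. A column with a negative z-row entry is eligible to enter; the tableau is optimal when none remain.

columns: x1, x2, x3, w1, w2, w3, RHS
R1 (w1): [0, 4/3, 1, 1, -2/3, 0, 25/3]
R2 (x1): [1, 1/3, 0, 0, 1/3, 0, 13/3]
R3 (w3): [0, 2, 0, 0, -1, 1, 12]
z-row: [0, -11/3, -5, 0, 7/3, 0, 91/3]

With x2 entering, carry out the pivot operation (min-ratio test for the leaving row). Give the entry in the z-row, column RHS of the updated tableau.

157/3

Ratio test on column x2 — row 1: (25/3)/(4/3) = 25/4; row 2: (13/3)/(1/3) = 13; row 3: 12/2 = 6. Minimum is 6 at row 3 (w3 leaves); pivot element 2.
Divide row 3 by 2; eliminate column x2 from the other rows.
z-row update in column RHS: 91/3 − (-11/3)·6 = 157/3.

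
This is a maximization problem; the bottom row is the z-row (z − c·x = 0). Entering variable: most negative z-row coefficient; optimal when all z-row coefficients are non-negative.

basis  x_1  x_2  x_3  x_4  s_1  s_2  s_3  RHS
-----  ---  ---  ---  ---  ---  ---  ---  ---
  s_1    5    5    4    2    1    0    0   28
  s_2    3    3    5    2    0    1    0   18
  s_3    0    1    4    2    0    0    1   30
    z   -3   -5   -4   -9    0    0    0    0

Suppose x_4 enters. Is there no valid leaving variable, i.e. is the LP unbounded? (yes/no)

Column x_4 has positive entries in row(s) 1, 2, 3, so the ratio test bounds it — not unbounded.

no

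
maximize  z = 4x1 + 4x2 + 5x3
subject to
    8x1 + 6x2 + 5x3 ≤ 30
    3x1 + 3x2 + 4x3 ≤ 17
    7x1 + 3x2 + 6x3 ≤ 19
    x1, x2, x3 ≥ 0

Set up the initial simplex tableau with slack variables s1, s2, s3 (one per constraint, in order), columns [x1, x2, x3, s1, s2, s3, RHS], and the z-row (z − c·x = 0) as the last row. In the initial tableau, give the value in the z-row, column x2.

-4

The z-row carries the negated objective coefficients: the x2 entry is -4.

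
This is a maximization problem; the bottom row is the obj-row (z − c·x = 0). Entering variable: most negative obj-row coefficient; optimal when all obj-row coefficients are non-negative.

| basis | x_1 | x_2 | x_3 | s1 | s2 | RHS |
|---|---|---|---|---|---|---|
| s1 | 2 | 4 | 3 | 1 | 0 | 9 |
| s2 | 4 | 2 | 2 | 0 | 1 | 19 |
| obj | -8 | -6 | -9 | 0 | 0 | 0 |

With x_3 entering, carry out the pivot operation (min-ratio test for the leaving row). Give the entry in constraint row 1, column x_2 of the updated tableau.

Ratio test on column x_3 — row 1: 9/3 = 3; row 2: 19/2 = 19/2. Minimum is 3 at row 1 (s1 leaves); pivot element 3.
Divide row 1 by 3; eliminate column x_3 from the other rows.
In the new row 1, the x_2 entry is the old entry divided by the pivot: 4/3 = 4/3.

4/3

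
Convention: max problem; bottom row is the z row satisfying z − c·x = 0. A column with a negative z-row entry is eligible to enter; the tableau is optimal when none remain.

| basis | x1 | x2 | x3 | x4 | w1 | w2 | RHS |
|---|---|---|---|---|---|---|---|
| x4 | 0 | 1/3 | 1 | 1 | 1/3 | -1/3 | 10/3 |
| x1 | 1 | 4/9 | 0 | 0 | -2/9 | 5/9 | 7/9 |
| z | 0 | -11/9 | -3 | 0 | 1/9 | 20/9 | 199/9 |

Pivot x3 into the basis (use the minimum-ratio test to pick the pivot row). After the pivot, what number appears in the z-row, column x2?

-2/9

Ratio test on column x3 — row 1: (10/3)/1 = 10/3; row 2: entry 0 ≤ 0. Minimum is 10/3 at row 1 (x4 leaves); pivot element 1.
Divide row 1 by 1; eliminate column x3 from the other rows.
z-row update in column x2: -11/9 − (-3)·(1/3) = -2/9.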